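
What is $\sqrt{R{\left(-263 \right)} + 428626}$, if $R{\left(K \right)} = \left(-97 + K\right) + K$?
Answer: $\sqrt{428003} \approx 654.22$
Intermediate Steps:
$R{\left(K \right)} = -97 + 2 K$
$\sqrt{R{\left(-263 \right)} + 428626} = \sqrt{\left(-97 + 2 \left(-263\right)\right) + 428626} = \sqrt{\left(-97 - 526\right) + 428626} = \sqrt{-623 + 428626} = \sqrt{428003}$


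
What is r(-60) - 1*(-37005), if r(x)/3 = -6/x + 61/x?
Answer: 148009/4 ≈ 37002.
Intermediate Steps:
r(x) = 165/x (r(x) = 3*(-6/x + 61/x) = 3*(55/x) = 165/x)
r(-60) - 1*(-37005) = 165/(-60) - 1*(-37005) = 165*(-1/60) + 37005 = -11/4 + 37005 = 148009/4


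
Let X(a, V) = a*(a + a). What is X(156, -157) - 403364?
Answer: -354692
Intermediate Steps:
X(a, V) = 2*a² (X(a, V) = a*(2*a) = 2*a²)
X(156, -157) - 403364 = 2*156² - 403364 = 2*24336 - 403364 = 48672 - 403364 = -354692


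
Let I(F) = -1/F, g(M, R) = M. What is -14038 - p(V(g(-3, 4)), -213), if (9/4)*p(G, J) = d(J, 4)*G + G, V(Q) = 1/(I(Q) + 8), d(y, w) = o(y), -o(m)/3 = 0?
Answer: -1052854/75 ≈ -14038.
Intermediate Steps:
o(m) = 0 (o(m) = -3*0 = 0)
d(y, w) = 0
V(Q) = 1/(8 - 1/Q) (V(Q) = 1/(-1/Q + 8) = 1/(8 - 1/Q))
p(G, J) = 4*G/9 (p(G, J) = 4*(0*G + G)/9 = 4*(0 + G)/9 = 4*G/9)
-14038 - p(V(g(-3, 4)), -213) = -14038 - 4*(-3/(-1 + 8*(-3)))/9 = -14038 - 4*(-3/(-1 - 24))/9 = -14038 - 4*(-3/(-25))/9 = -14038 - 4*(-3*(-1/25))/9 = -14038 - 4*3/(9*25) = -14038 - 1*4/75 = -14038 - 4/75 = -1052854/75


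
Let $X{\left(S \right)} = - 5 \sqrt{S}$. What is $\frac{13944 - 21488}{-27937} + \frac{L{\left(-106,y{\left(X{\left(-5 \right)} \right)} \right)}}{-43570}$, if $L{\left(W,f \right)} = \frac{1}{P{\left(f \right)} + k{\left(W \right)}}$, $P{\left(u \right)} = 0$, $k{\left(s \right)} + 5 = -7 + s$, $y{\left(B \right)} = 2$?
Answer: $\frac{38785693377}{143631380620} \approx 0.27004$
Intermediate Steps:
$k{\left(s \right)} = -12 + s$ ($k{\left(s \right)} = -5 + \left(-7 + s\right) = -12 + s$)
$L{\left(W,f \right)} = \frac{1}{-12 + W}$ ($L{\left(W,f \right)} = \frac{1}{0 + \left(-12 + W\right)} = \frac{1}{-12 + W}$)
$\frac{13944 - 21488}{-27937} + \frac{L{\left(-106,y{\left(X{\left(-5 \right)} \right)} \right)}}{-43570} = \frac{13944 - 21488}{-27937} + \frac{1}{\left(-12 - 106\right) \left(-43570\right)} = \left(13944 - 21488\right) \left(- \frac{1}{27937}\right) + \frac{1}{-118} \left(- \frac{1}{43570}\right) = \left(-7544\right) \left(- \frac{1}{27937}\right) - - \frac{1}{5141260} = \frac{7544}{27937} + \frac{1}{5141260} = \frac{38785693377}{143631380620}$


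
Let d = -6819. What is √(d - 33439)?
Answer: I*√40258 ≈ 200.64*I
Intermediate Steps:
√(d - 33439) = √(-6819 - 33439) = √(-40258) = I*√40258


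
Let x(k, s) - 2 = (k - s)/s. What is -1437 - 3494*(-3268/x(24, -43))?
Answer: 25840187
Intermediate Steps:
x(k, s) = 2 + (k - s)/s
-1437 - 3494*(-3268/x(24, -43)) = -1437 - 3494*140524/(24 - 43) = -1437 - 3494/(-1/43*(-19)*(-1/3268)) = -1437 - 3494/((19/43)*(-1/3268)) = -1437 - 3494/(-1/7396) = -1437 - 3494*(-7396) = -1437 + 25841624 = 25840187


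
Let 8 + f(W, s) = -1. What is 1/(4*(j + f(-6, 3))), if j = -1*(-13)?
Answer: 1/16 ≈ 0.062500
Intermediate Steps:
j = 13
f(W, s) = -9 (f(W, s) = -8 - 1 = -9)
1/(4*(j + f(-6, 3))) = 1/(4*(13 - 9)) = 1/(4*4) = 1/16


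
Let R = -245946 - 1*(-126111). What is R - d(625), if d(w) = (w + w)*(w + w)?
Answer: -1682335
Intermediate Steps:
d(w) = 4*w² (d(w) = (2*w)*(2*w) = 4*w²)
R = -119835 (R = -245946 + 126111 = -119835)
R - d(625) = -119835 - 4*625² = -119835 - 4*390625 = -119835 - 1*1562500 = -119835 - 1562500 = -1682335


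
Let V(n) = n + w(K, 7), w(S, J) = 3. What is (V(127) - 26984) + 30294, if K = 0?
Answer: 3440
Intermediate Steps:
V(n) = 3 + n (V(n) = n + 3 = 3 + n)
(V(127) - 26984) + 30294 = ((3 + 127) - 26984) + 30294 = (130 - 26984) + 30294 = -26854 + 30294 = 3440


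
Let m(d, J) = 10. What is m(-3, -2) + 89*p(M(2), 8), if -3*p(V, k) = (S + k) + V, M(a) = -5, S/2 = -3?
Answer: 99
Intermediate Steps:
S = -6 (S = 2*(-3) = -6)
p(V, k) = 2 - V/3 - k/3 (p(V, k) = -((-6 + k) + V)/3 = -(-6 + V + k)/3 = 2 - V/3 - k/3)
m(-3, -2) + 89*p(M(2), 8) = 10 + 89*(2 - 1/3*(-5) - 1/3*8) = 10 + 89*(2 + 5/3 - 8/3) = 10 + 89*1 = 10 + 89 = 99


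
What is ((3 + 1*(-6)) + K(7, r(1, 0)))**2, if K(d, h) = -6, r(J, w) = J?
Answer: 81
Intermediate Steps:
((3 + 1*(-6)) + K(7, r(1, 0)))**2 = ((3 + 1*(-6)) - 6)**2 = ((3 - 6) - 6)**2 = (-3 - 6)**2 = (-9)**2 = 81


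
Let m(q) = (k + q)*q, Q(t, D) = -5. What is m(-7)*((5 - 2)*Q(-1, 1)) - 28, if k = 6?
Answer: -133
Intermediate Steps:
m(q) = q*(6 + q) (m(q) = (6 + q)*q = q*(6 + q))
m(-7)*((5 - 2)*Q(-1, 1)) - 28 = (-7*(6 - 7))*((5 - 2)*(-5)) - 28 = (-7*(-1))*(3*(-5)) - 28 = 7*(-15) - 28 = -105 - 28 = -133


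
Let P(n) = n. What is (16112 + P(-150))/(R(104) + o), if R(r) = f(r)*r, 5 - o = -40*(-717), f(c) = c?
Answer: -15962/17859 ≈ -0.89378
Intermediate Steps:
o = -28675 (o = 5 - (-40)*(-717) = 5 - 1*28680 = 5 - 28680 = -28675)
R(r) = r² (R(r) = r*r = r²)
(16112 + P(-150))/(R(104) + o) = (16112 - 150)/(104² - 28675) = 15962/(10816 - 28675) = 15962/(-17859) = 15962*(-1/17859) = -15962/17859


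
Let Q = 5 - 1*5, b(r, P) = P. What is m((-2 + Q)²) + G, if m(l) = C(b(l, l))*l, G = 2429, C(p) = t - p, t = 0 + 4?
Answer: 2429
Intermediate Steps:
t = 4
Q = 0 (Q = 5 - 5 = 0)
C(p) = 4 - p
m(l) = l*(4 - l) (m(l) = (4 - l)*l = l*(4 - l))
m((-2 + Q)²) + G = (-2 + 0)²*(4 - (-2 + 0)²) + 2429 = (-2)²*(4 - 1*(-2)²) + 2429 = 4*(4 - 1*4) + 2429 = 4*(4 - 4) + 2429 = 4*0 + 2429 = 0 + 2429 = 2429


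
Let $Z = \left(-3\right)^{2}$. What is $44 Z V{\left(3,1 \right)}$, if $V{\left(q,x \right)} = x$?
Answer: $396$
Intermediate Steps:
$Z = 9$
$44 Z V{\left(3,1 \right)} = 44 \cdot 9 \cdot 1 = 396 \cdot 1 = 396$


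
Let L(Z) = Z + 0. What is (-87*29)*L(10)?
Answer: -25230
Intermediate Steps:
L(Z) = Z
(-87*29)*L(10) = -87*29*10 = -2523*10 = -25230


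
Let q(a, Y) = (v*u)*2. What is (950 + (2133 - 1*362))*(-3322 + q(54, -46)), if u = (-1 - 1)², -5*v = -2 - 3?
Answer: -9017394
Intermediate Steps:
v = 1 (v = -(-2 - 3)/5 = -⅕*(-5) = 1)
u = 4 (u = (-2)² = 4)
q(a, Y) = 8 (q(a, Y) = (1*4)*2 = 4*2 = 8)
(950 + (2133 - 1*362))*(-3322 + q(54, -46)) = (950 + (2133 - 1*362))*(-3322 + 8) = (950 + (2133 - 362))*(-3314) = (950 + 1771)*(-3314) = 2721*(-3314) = -9017394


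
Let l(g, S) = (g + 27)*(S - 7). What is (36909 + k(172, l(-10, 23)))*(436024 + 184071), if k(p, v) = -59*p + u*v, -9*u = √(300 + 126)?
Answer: 16594362295 - 168665840*√426/9 ≈ 1.6208e+10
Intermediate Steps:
u = -√426/9 (u = -√(300 + 126)/9 = -√426/9 ≈ -2.2933)
l(g, S) = (-7 + S)*(27 + g) (l(g, S) = (27 + g)*(-7 + S) = (-7 + S)*(27 + g))
k(p, v) = -59*p - v*√426/9 (k(p, v) = -59*p + (-√426/9)*v = -59*p - v*√426/9)
(36909 + k(172, l(-10, 23)))*(436024 + 184071) = (36909 + (-59*172 - (-189 - 7*(-10) + 27*23 + 23*(-10))*√426/9))*(436024 + 184071) = (36909 + (-10148 - (-189 + 70 + 621 - 230)*√426/9))*620095 = (36909 + (-10148 - ⅑*272*√426))*620095 = (36909 + (-10148 - 272*√426/9))*620095 = (26761 - 272*√426/9)*620095 = 16594362295 - 168665840*√426/9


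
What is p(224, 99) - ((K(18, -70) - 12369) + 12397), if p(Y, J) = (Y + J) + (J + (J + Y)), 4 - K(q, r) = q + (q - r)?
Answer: 819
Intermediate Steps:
K(q, r) = 4 + r - 2*q (K(q, r) = 4 - (q + (q - r)) = 4 - (-r + 2*q) = 4 + (r - 2*q) = 4 + r - 2*q)
p(Y, J) = 2*Y + 3*J (p(Y, J) = (J + Y) + (Y + 2*J) = 2*Y + 3*J)
p(224, 99) - ((K(18, -70) - 12369) + 12397) = (2*224 + 3*99) - (((4 - 70 - 2*18) - 12369) + 12397) = (448 + 297) - (((4 - 70 - 36) - 12369) + 12397) = 745 - ((-102 - 12369) + 12397) = 745 - (-12471 + 12397) = 745 - 1*(-74) = 745 + 74 = 819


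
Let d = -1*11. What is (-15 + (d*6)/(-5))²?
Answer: 81/25 ≈ 3.2400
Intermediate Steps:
d = -11
(-15 + (d*6)/(-5))² = (-15 - 11*6/(-5))² = (-15 - 66*(-⅕))² = (-15 + 66/5)² = (-9/5)² = 81/25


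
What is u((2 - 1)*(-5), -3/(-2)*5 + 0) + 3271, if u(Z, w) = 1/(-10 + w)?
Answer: 16353/5 ≈ 3270.6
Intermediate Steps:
u((2 - 1)*(-5), -3/(-2)*5 + 0) + 3271 = 1/(-10 + (-3/(-2)*5 + 0)) + 3271 = 1/(-10 + (-3*(-½)*5 + 0)) + 3271 = 1/(-10 + ((3/2)*5 + 0)) + 3271 = 1/(-10 + (15/2 + 0)) + 3271 = 1/(-10 + 15/2) + 3271 = 1/(-5/2) + 3271 = -⅖ + 3271 = 16353/5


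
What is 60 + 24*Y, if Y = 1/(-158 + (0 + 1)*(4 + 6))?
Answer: 2214/37 ≈ 59.838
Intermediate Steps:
Y = -1/148 (Y = 1/(-158 + 1*10) = 1/(-158 + 10) = 1/(-148) = -1/148 ≈ -0.0067568)
60 + 24*Y = 60 + 24*(-1/148) = 60 - 6/37 = 2214/37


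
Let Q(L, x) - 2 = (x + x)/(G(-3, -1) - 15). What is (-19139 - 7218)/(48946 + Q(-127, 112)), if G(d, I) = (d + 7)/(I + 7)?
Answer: -1133351/2104092 ≈ -0.53864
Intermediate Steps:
G(d, I) = (7 + d)/(7 + I)
Q(L, x) = 2 - 6*x/43 (Q(L, x) = 2 + (x + x)/((7 - 3)/(7 - 1) - 15) = 2 + (2*x)/(4/6 - 15) = 2 + (2*x)/((⅙)*4 - 15) = 2 + (2*x)/(⅔ - 15) = 2 + (2*x)/(-43/3) = 2 + (2*x)*(-3/43) = 2 - 6*x/43)
(-19139 - 7218)/(48946 + Q(-127, 112)) = (-19139 - 7218)/(48946 + (2 - 6/43*112)) = -26357/(48946 + (2 - 672/43)) = -26357/(48946 - 586/43) = -26357/2104092/43 = -26357*43/2104092 = -1133351/2104092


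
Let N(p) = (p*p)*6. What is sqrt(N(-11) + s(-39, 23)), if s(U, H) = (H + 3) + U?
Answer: sqrt(713) ≈ 26.702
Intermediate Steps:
s(U, H) = 3 + H + U (s(U, H) = (3 + H) + U = 3 + H + U)
N(p) = 6*p**2 (N(p) = p**2*6 = 6*p**2)
sqrt(N(-11) + s(-39, 23)) = sqrt(6*(-11)**2 + (3 + 23 - 39)) = sqrt(6*121 - 13) = sqrt(726 - 13) = sqrt(713)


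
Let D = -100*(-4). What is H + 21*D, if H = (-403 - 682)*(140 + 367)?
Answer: -541695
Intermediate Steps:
D = 400
H = -550095 (H = -1085*507 = -550095)
H + 21*D = -550095 + 21*400 = -550095 + 8400 = -541695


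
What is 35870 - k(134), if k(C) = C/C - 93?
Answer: 35962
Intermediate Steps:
k(C) = -92 (k(C) = 1 - 93 = -92)
35870 - k(134) = 35870 - 1*(-92) = 35870 + 92 = 35962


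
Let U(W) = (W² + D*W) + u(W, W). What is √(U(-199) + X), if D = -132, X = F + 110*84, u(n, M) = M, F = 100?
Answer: √75010 ≈ 273.88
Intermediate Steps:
X = 9340 (X = 100 + 110*84 = 100 + 9240 = 9340)
U(W) = W² - 131*W (U(W) = (W² - 132*W) + W = W² - 131*W)
√(U(-199) + X) = √(-199*(-131 - 199) + 9340) = √(-199*(-330) + 9340) = √(65670 + 9340) = √75010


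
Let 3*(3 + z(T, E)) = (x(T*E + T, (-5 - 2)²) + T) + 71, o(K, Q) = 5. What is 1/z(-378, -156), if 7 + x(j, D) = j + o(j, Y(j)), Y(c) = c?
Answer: 1/19424 ≈ 5.1483e-5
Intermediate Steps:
x(j, D) = -2 + j (x(j, D) = -7 + (j + 5) = -7 + (5 + j) = -2 + j)
z(T, E) = 20 + 2*T/3 + E*T/3 (z(T, E) = -3 + (((-2 + (T*E + T)) + T) + 71)/3 = -3 + (((-2 + (E*T + T)) + T) + 71)/3 = -3 + (((-2 + (T + E*T)) + T) + 71)/3 = -3 + (((-2 + T + E*T) + T) + 71)/3 = -3 + ((-2 + 2*T + E*T) + 71)/3 = -3 + (69 + 2*T + E*T)/3 = -3 + (23 + 2*T/3 + E*T/3) = 20 + 2*T/3 + E*T/3)
1/z(-378, -156) = 1/(20 + (⅓)*(-378) + (⅓)*(-378)*(1 - 156)) = 1/(20 - 126 + (⅓)*(-378)*(-155)) = 1/(20 - 126 + 19530) = 1/19424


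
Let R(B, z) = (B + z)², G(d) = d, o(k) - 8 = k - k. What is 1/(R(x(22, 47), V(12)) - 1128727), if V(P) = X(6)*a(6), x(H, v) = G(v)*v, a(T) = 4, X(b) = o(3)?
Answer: 1/3893354 ≈ 2.5685e-7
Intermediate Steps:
o(k) = 8 (o(k) = 8 + (k - k) = 8 + 0 = 8)
X(b) = 8
x(H, v) = v² (x(H, v) = v*v = v²)
V(P) = 32 (V(P) = 8*4 = 32)
1/(R(x(22, 47), V(12)) - 1128727) = 1/((47² + 32)² - 1128727) = 1/((2209 + 32)² - 1128727) = 1/(2241² - 1128727) = 1/(5022081 - 1128727) = 1/3893354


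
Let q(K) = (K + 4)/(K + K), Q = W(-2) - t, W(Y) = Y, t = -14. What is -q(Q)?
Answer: -⅔ ≈ -0.66667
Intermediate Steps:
Q = 12 (Q = -2 - 1*(-14) = -2 + 14 = 12)
q(K) = (4 + K)/(2*K) (q(K) = (4 + K)/((2*K)) = (4 + K)*(1/(2*K)) = (4 + K)/(2*K))
-q(Q) = -(4 + 12)/(2*12) = -16/(2*12) = -1*⅔ = -⅔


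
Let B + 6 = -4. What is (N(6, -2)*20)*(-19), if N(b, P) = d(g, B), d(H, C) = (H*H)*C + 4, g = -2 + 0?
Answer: 13680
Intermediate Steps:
B = -10 (B = -6 - 4 = -10)
g = -2
d(H, C) = 4 + C*H² (d(H, C) = H²*C + 4 = C*H² + 4 = 4 + C*H²)
N(b, P) = -36 (N(b, P) = 4 - 10*(-2)² = 4 - 10*4 = 4 - 40 = -36)
(N(6, -2)*20)*(-19) = -36*20*(-19) = -720*(-19) = 13680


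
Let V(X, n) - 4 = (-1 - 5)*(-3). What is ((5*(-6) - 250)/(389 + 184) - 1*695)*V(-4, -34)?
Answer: -8767330/573 ≈ -15301.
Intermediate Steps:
V(X, n) = 22 (V(X, n) = 4 + (-1 - 5)*(-3) = 4 - 6*(-3) = 4 + 18 = 22)
((5*(-6) - 250)/(389 + 184) - 1*695)*V(-4, -34) = ((5*(-6) - 250)/(389 + 184) - 1*695)*22 = ((-30 - 250)/573 - 695)*22 = (-280*1/573 - 695)*22 = (-280/573 - 695)*22 = -398515/573*22 = -8767330/573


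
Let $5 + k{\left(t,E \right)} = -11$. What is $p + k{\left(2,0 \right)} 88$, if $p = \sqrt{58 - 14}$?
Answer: $-1408 + 2 \sqrt{11} \approx -1401.4$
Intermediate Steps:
$k{\left(t,E \right)} = -16$ ($k{\left(t,E \right)} = -5 - 11 = -16$)
$p = 2 \sqrt{11}$ ($p = \sqrt{44} = 2 \sqrt{11} \approx 6.6332$)
$p + k{\left(2,0 \right)} 88 = 2 \sqrt{11} - 1408 = -1408 + 2 \sqrt{11}$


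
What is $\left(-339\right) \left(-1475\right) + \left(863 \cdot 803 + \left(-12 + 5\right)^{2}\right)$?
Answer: $1193063$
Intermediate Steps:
$\left(-339\right) \left(-1475\right) + \left(863 \cdot 803 + \left(-12 + 5\right)^{2}\right) = 500025 + \left(692989 + \left(-7\right)^{2}\right) = 500025 + \left(692989 + 49\right) = 500025 + 693038 = 1193063$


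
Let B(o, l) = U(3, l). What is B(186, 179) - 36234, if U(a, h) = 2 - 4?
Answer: -36236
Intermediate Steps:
U(a, h) = -2
B(o, l) = -2
B(186, 179) - 36234 = -2 - 36234 = -36236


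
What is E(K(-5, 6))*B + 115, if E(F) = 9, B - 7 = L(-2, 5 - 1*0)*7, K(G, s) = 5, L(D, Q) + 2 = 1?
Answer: 115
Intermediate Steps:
L(D, Q) = -1 (L(D, Q) = -2 + 1 = -1)
B = 0 (B = 7 - 1*7 = 7 - 7 = 0)
E(K(-5, 6))*B + 115 = 9*0 + 115 = 0 + 115 = 115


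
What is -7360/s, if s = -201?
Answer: 7360/201 ≈ 36.617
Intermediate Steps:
-7360/s = -7360/(-201) = -7360*(-1)/201 = -230*(-32/201) = 7360/201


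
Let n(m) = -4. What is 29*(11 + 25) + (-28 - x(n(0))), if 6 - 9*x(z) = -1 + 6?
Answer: 9143/9 ≈ 1015.9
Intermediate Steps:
x(z) = ⅑ (x(z) = ⅔ - (-1 + 6)/9 = ⅔ - ⅑*5 = ⅔ - 5/9 = ⅑)
29*(11 + 25) + (-28 - x(n(0))) = 29*(11 + 25) + (-28 - 1*⅑) = 29*36 + (-28 - ⅑) = 1044 - 253/9 = 9143/9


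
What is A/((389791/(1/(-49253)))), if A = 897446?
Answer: -897446/19198376123 ≈ -4.6746e-5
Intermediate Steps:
A/((389791/(1/(-49253)))) = 897446/((389791/(1/(-49253)))) = 897446/((389791/(-1/49253))) = 897446/((389791*(-49253))) = 897446/(-19198376123) = 897446*(-1/19198376123) = -897446/19198376123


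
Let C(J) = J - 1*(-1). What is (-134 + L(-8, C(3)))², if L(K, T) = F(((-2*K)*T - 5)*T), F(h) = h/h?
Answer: 17689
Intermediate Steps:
C(J) = 1 + J (C(J) = J + 1 = 1 + J)
F(h) = 1
L(K, T) = 1
(-134 + L(-8, C(3)))² = (-134 + 1)² = (-133)² = 17689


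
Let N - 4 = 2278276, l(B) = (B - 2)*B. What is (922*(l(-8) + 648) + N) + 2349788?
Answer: 5299284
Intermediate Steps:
l(B) = B*(-2 + B) (l(B) = (-2 + B)*B = B*(-2 + B))
N = 2278280 (N = 4 + 2278276 = 2278280)
(922*(l(-8) + 648) + N) + 2349788 = (922*(-8*(-2 - 8) + 648) + 2278280) + 2349788 = (922*(-8*(-10) + 648) + 2278280) + 2349788 = (922*(80 + 648) + 2278280) + 2349788 = (922*728 + 2278280) + 2349788 = (671216 + 2278280) + 2349788 = 2949496 + 2349788 = 5299284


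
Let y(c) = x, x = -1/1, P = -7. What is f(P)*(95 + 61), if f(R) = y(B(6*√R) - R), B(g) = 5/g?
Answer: -156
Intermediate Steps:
x = -1 (x = -1*1 = -1)
y(c) = -1
f(R) = -1
f(P)*(95 + 61) = -(95 + 61) = -1*156 = -156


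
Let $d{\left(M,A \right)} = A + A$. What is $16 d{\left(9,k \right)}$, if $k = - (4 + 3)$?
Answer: $-224$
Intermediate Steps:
$k = -7$ ($k = \left(-1\right) 7 = -7$)
$d{\left(M,A \right)} = 2 A$
$16 d{\left(9,k \right)} = 16 \cdot 2 \left(-7\right) = 16 \left(-14\right) = -224$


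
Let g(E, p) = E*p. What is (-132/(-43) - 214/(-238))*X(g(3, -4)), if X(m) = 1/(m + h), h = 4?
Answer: -20309/40936 ≈ -0.49612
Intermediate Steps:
X(m) = 1/(4 + m) (X(m) = 1/(m + 4) = 1/(4 + m))
(-132/(-43) - 214/(-238))*X(g(3, -4)) = (-132/(-43) - 214/(-238))/(4 + 3*(-4)) = (-132*(-1/43) - 214*(-1/238))/(4 - 12) = (132/43 + 107/119)/(-8) = (20309/5117)*(-1/8) = -20309/40936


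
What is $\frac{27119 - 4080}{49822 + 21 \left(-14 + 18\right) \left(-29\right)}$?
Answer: $\frac{23039}{47386} \approx 0.4862$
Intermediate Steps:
$\frac{27119 - 4080}{49822 + 21 \left(-14 + 18\right) \left(-29\right)} = \frac{23039}{49822 + 21 \cdot 4 \left(-29\right)} = \frac{23039}{49822 + 84 \left(-29\right)} = \frac{23039}{49822 - 2436} = \frac{23039}{47386}$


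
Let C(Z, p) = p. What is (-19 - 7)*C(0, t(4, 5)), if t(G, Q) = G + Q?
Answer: -234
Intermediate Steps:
(-19 - 7)*C(0, t(4, 5)) = (-19 - 7)*(4 + 5) = -26*9 = -234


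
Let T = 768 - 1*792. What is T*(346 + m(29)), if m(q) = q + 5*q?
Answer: -12480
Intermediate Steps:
T = -24 (T = 768 - 792 = -24)
m(q) = 6*q
T*(346 + m(29)) = -24*(346 + 6*29) = -24*(346 + 174) = -24*520 = -12480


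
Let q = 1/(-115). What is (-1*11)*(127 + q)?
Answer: -160644/115 ≈ -1396.9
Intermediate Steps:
q = -1/115 ≈ -0.0086956
(-1*11)*(127 + q) = (-1*11)*(127 - 1/115) = -11*14604/115 = -160644/115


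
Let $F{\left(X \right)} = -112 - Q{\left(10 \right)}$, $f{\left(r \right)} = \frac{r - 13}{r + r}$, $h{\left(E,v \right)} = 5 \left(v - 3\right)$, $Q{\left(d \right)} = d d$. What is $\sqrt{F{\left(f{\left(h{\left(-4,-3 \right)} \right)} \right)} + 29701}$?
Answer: $\sqrt{29489} \approx 171.72$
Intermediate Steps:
$Q{\left(d \right)} = d^{2}$
$h{\left(E,v \right)} = -15 + 5 v$ ($h{\left(E,v \right)} = 5 \left(-3 + v\right) = -15 + 5 v$)
$f{\left(r \right)} = \frac{-13 + r}{2 r}$
$F{\left(X \right)} = -212$ ($F{\left(X \right)} = -112 - 10^{2} = -112 - 100 = -212$)
$\sqrt{F{\left(f{\left(h{\left(-4,-3 \right)} \right)} \right)} + 29701} = \sqrt{-212 + 29701} = \sqrt{29489}$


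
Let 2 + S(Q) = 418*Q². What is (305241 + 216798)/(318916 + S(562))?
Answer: 24859/6301986 ≈ 0.0039446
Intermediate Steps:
S(Q) = -2 + 418*Q²
(305241 + 216798)/(318916 + S(562)) = (305241 + 216798)/(318916 + (-2 + 418*562²)) = 522039/(318916 + (-2 + 418*315844)) = 522039/(318916 + (-2 + 132022792)) = 522039/(318916 + 132022790) = 522039/132341706 = 522039*(1/132341706) = 24859/6301986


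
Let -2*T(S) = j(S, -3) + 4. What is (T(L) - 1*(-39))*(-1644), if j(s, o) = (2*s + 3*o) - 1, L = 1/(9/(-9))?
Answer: -70692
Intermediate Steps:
L = -1 (L = 1/(9*(-⅑)) = 1/(-1) = 1*(-1) = -1)
j(s, o) = -1 + 2*s + 3*o
T(S) = 3 - S (T(S) = -((-1 + 2*S + 3*(-3)) + 4)/2 = -((-1 + 2*S - 9) + 4)/2 = -((-10 + 2*S) + 4)/2 = -(-6 + 2*S)/2 = 3 - S)
(T(L) - 1*(-39))*(-1644) = ((3 - 1*(-1)) - 1*(-39))*(-1644) = ((3 + 1) + 39)*(-1644) = (4 + 39)*(-1644) = 43*(-1644) = -70692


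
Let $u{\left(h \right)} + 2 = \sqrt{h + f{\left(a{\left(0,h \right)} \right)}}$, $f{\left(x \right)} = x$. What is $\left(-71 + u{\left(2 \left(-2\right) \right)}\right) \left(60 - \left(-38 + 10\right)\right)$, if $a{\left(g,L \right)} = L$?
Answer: $-6424 + 176 i \sqrt{2} \approx -6424.0 + 248.9 i$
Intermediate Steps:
$u{\left(h \right)} = -2 + \sqrt{2} \sqrt{h}$ ($u{\left(h \right)} = -2 + \sqrt{h + h} = -2 + \sqrt{2 h} = -2 + \sqrt{2} \sqrt{h}$)
$\left(-71 + u{\left(2 \left(-2\right) \right)}\right) \left(60 - \left(-38 + 10\right)\right) = \left(-71 - \left(2 - \sqrt{2} \sqrt{2 \left(-2\right)}\right)\right) \left(60 - \left(-38 + 10\right)\right) = \left(-71 - \left(2 - \sqrt{2} \sqrt{-4}\right)\right) \left(60 - -28\right) = \left(-71 - \left(2 - \sqrt{2} \cdot 2 i\right)\right) \left(60 + 28\right) = \left(-71 - \left(2 - 2 i \sqrt{2}\right)\right) 88 = \left(-73 + 2 i \sqrt{2}\right) 88 = -6424 + 176 i \sqrt{2}$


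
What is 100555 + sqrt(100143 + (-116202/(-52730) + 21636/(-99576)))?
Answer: 100555 + 41*sqrt(316826428370904690)/72925590 ≈ 1.0087e+5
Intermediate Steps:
100555 + sqrt(100143 + (-116202/(-52730) + 21636/(-99576))) = 100555 + sqrt(100143 + (-116202*(-1/52730) + 21636*(-1/99576))) = 100555 + sqrt(100143 + (58101/26365 - 601/2766)) = 100555 + sqrt(100143 + 144862001/72925590) = 100555 + sqrt(7303132221371/72925590) = 100555 + 41*sqrt(316826428370904690)/72925590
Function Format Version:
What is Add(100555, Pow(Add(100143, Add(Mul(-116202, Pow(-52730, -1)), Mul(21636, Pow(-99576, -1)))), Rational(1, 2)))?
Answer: Add(100555, Mul(Rational(41, 72925590), Pow(316826428370904690, Rational(1, 2)))) ≈ 1.0087e+5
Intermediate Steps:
Add(100555, Pow(Add(100143, Add(Mul(-116202, Pow(-52730, -1)), Mul(21636, Pow(-99576, -1)))), Rational(1, 2))) = Add(100555, Pow(Add(100143, Add(Mul(-116202, Rational(-1, 52730)), Mul(21636, Rational(-1, 99576)))), Rational(1, 2))) = Add(100555, Pow(Add(100143, Add(Rational(58101, 26365), Rational(-601, 2766))), Rational(1, 2))) = Add(100555, Pow(Add(100143, Rational(144862001, 72925590)), Rational(1, 2))) = Add(100555, Pow(Rational(7303132221371, 72925590), Rational(1, 2))) = Add(100555, Mul(Rational(41, 72925590), Pow(316826428370904690, Rational(1, 2))))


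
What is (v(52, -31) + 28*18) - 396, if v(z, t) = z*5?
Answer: 368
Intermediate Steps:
v(z, t) = 5*z
(v(52, -31) + 28*18) - 396 = (5*52 + 28*18) - 396 = (260 + 504) - 396 = 764 - 396 = 368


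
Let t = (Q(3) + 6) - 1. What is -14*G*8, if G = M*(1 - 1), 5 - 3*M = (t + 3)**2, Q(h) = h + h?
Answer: 0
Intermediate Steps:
Q(h) = 2*h
t = 11 (t = (2*3 + 6) - 1 = (6 + 6) - 1 = 12 - 1 = 11)
M = -191/3 (M = 5/3 - (11 + 3)**2/3 = 5/3 - 1/3*14**2 = 5/3 - 1/3*196 = 5/3 - 196/3 = -191/3 ≈ -63.667)
G = 0 (G = -191*(1 - 1)/3 = -191/3*0 = 0)
-14*G*8 = -14*0*8 = 0*8 = 0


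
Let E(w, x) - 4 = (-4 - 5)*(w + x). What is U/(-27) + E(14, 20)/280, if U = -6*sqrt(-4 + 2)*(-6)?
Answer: -151/140 - 4*I*sqrt(2)/3 ≈ -1.0786 - 1.8856*I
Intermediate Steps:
U = 36*I*sqrt(2) (U = -6*I*sqrt(2)*(-6) = 36*I*sqrt(2) ≈ 50.912*I)
E(w, x) = 4 - 9*w - 9*x (E(w, x) = 4 + (-4 - 5)*(w + x) = 4 - 9*(w + x) = 4 + (-9*w - 9*x) = 4 - 9*w - 9*x)
U/(-27) + E(14, 20)/280 = (36*I*sqrt(2))/(-27) + (4 - 9*14 - 9*20)/280 = (36*I*sqrt(2))*(-1/27) + (4 - 126 - 180)*(1/280) = -4*I*sqrt(2)/3 - 302*1/280 = -4*I*sqrt(2)/3 - 151/140 = -151/140 - 4*I*sqrt(2)/3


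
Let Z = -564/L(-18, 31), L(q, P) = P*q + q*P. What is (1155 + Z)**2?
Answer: 11548081444/8649 ≈ 1.3352e+6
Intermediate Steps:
L(q, P) = 2*P*q (L(q, P) = P*q + P*q = 2*P*q)
Z = 47/93 (Z = -564/(2*31*(-18)) = -564/(-1116) = -564*(-1/1116) = 47/93 ≈ 0.50538)
(1155 + Z)**2 = (1155 + 47/93)**2 = (107462/93)**2 = 11548081444/8649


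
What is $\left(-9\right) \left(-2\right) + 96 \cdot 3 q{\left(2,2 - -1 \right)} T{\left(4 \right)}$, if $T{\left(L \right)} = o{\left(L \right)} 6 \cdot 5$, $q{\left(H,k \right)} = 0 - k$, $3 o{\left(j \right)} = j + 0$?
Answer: $-34542$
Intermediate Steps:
$o{\left(j \right)} = \frac{j}{3}$ ($o{\left(j \right)} = \frac{j + 0}{3} = \frac{j}{3}$)
$q{\left(H,k \right)} = - k$
$T{\left(L \right)} = 10 L$ ($T{\left(L \right)} = \frac{L}{3} \cdot 6 \cdot 5 = 2 L 5 = 10 L$)
$\left(-9\right) \left(-2\right) + 96 \cdot 3 q{\left(2,2 - -1 \right)} T{\left(4 \right)} = \left(-9\right) \left(-2\right) + 96 \cdot 3 \left(- (2 - -1)\right) 10 \cdot 4 = 18 + 96 \cdot 3 \left(- (2 + 1)\right) 40 = 18 + 96 \cdot 3 \left(\left(-1\right) 3\right) 40 = 18 + 96 \cdot 3 \left(-3\right) 40 = 18 + 96 \left(\left(-9\right) 40\right) = 18 + 96 \left(-360\right) = 18 - 34560 = -34542$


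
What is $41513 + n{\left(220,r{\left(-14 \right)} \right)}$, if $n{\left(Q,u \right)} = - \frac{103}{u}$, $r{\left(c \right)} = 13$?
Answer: $\frac{539566}{13} \approx 41505.0$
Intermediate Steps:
$41513 + n{\left(220,r{\left(-14 \right)} \right)} = 41513 - \frac{103}{13} = \frac{539566}{13}$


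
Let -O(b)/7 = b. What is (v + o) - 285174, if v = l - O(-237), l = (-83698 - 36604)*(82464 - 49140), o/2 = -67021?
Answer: -4009364723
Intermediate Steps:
o = -134042 (o = 2*(-67021) = -134042)
O(b) = -7*b
l = -4008943848 (l = -120302*33324 = -4008943848)
v = -4008945507 (v = -4008943848 - (-7)*(-237) = -4008943848 - 1*1659 = -4008943848 - 1659 = -4008945507)
(v + o) - 285174 = (-4008945507 - 134042) - 285174 = -4009079549 - 285174 = -4009364723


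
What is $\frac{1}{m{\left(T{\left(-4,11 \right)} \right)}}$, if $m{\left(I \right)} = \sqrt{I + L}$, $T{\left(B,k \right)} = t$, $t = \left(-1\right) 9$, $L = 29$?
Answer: $\frac{\sqrt{5}}{10} \approx 0.22361$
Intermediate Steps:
$t = -9$
$T{\left(B,k \right)} = -9$
$m{\left(I \right)} = \sqrt{29 + I}$ ($m{\left(I \right)} = \sqrt{I + 29} = \sqrt{29 + I}$)
$\frac{1}{m{\left(T{\left(-4,11 \right)} \right)}} = \frac{1}{\sqrt{29 - 9}} = \frac{1}{\sqrt{20}} = \frac{1}{2 \sqrt{5}} = \frac{\sqrt{5}}{10}$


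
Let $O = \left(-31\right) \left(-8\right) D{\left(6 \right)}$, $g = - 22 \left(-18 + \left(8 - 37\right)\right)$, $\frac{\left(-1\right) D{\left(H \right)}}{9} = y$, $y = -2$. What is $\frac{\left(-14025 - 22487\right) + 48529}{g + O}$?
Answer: $\frac{12017}{5498} \approx 2.1857$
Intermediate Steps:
$D{\left(H \right)} = 18$ ($D{\left(H \right)} = \left(-9\right) \left(-2\right) = 18$)
$g = 1034$ ($g = - 22 \left(-18 - 29\right) = \left(-22\right) \left(-47\right) = 1034$)
$O = 4464$ ($O = \left(-31\right) \left(-8\right) 18 = 248 \cdot 18 = 4464$)
$\frac{\left(-14025 - 22487\right) + 48529}{g + O} = \frac{\left(-14025 - 22487\right) + 48529}{1034 + 4464} = \frac{-36512 + 48529}{5498} = 12017 \cdot \frac{1}{5498} = \frac{12017}{5498}$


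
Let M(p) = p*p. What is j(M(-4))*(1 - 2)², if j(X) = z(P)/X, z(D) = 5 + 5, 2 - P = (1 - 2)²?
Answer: 5/8 ≈ 0.62500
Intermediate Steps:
P = 1 (P = 2 - (1 - 2)² = 2 - 1*(-1)² = 2 - 1*1 = 2 - 1 = 1)
z(D) = 10
M(p) = p²
j(X) = 10/X
j(M(-4))*(1 - 2)² = (10/((-4)²))*(1 - 2)² = (10/16)*(-1)² = (10*(1/16))*1 = (5/8)*1 = 5/8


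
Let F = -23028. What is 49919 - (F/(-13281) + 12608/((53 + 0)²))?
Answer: 32667763243/654497 ≈ 49913.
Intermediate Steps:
49919 - (F/(-13281) + 12608/((53 + 0)²)) = 49919 - (-23028/(-13281) + 12608/((53 + 0)²)) = 49919 - (-23028*(-1/13281) + 12608/(53²)) = 49919 - (404/233 + 12608/2809) = 49919 - 1*4072500/654497 = 49919 - 4072500/654497 = 32667763243/654497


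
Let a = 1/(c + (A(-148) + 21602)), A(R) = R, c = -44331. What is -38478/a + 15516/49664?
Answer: 10929323137575/12416 ≈ 8.8026e+8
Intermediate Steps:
a = -1/22877 (a = 1/(-44331 + (-148 + 21602)) = 1/(-44331 + 21454) = 1/(-22877) = -1/22877 ≈ -4.3712e-5)
-38478/a + 15516/49664 = -38478/(-1/22877) + 15516/49664 = -38478*(-22877) + 15516*(1/49664) = 880261206 + 3879/12416 = 10929323137575/12416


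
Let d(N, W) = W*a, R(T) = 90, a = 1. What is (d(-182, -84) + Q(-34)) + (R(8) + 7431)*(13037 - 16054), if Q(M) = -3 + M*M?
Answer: -22689788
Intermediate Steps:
d(N, W) = W (d(N, W) = W*1 = W)
Q(M) = -3 + M²
(d(-182, -84) + Q(-34)) + (R(8) + 7431)*(13037 - 16054) = (-84 + (-3 + (-34)²)) + (90 + 7431)*(13037 - 16054) = (-84 + (-3 + 1156)) + 7521*(-3017) = (-84 + 1153) - 22690857 = 1069 - 22690857 = -22689788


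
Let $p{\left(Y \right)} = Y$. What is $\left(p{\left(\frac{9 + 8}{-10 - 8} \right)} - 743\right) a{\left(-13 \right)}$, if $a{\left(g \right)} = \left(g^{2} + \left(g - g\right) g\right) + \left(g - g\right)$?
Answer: $- \frac{2263079}{18} \approx -1.2573 \cdot 10^{5}$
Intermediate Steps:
$a{\left(g \right)} = g^{2}$ ($a{\left(g \right)} = \left(g^{2} + 0 g\right) + 0 = \left(g^{2} + 0\right) + 0 = g^{2} + 0 = g^{2}$)
$\left(p{\left(\frac{9 + 8}{-10 - 8} \right)} - 743\right) a{\left(-13 \right)} = \left(\frac{9 + 8}{-10 - 8} - 743\right) \left(-13\right)^{2} = \left(\frac{17}{-18} - 743\right) 169 = \left(17 \left(- \frac{1}{18}\right) - 743\right) 169 = \left(- \frac{17}{18} - 743\right) 169 = \left(- \frac{13391}{18}\right) 169 = - \frac{2263079}{18}$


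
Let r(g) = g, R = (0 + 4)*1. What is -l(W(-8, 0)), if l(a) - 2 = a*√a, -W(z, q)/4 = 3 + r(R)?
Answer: -2 + 56*I*√7 ≈ -2.0 + 148.16*I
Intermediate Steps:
R = 4 (R = 4*1 = 4)
W(z, q) = -28 (W(z, q) = -4*(3 + 4) = -4*7 = -28)
l(a) = 2 + a^(3/2) (l(a) = 2 + a*√a = 2 + a^(3/2))
-l(W(-8, 0)) = -(2 + (-28)^(3/2)) = -(2 - 56*I*√7) = -2 + 56*I*√7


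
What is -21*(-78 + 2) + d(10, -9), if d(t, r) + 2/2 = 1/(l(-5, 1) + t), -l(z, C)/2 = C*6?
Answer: 3189/2 ≈ 1594.5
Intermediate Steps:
l(z, C) = -12*C (l(z, C) = -2*C*6 = -12*C)
d(t, r) = -1 + 1/(-12 + t) (d(t, r) = -1 + 1/(-12*1 + t) = -1 + 1/(-12 + t))
-21*(-78 + 2) + d(10, -9) = -21*(-78 + 2) + (13 - 1*10)/(-12 + 10) = -21*(-76) + (13 - 10)/(-2) = 1596 - ½*3 = 1596 - 3/2 = 3189/2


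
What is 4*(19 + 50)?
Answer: 276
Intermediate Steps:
4*(19 + 50) = 4*69 = 276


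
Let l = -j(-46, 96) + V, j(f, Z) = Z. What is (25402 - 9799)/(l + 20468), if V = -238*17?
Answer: 5201/5442 ≈ 0.95572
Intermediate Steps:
V = -4046
l = -4142 (l = -1*96 - 4046 = -96 - 4046 = -4142)
(25402 - 9799)/(l + 20468) = (25402 - 9799)/(-4142 + 20468) = 15603/16326 = 15603*(1/16326) = 5201/5442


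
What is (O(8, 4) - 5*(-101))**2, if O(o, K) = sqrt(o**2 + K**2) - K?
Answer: 251081 + 4008*sqrt(5) ≈ 2.6004e+5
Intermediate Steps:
O(o, K) = sqrt(K**2 + o**2) - K
(O(8, 4) - 5*(-101))**2 = ((sqrt(4**2 + 8**2) - 1*4) - 5*(-101))**2 = ((sqrt(16 + 64) - 4) + 505)**2 = ((sqrt(80) - 4) + 505)**2 = ((4*sqrt(5) - 4) + 505)**2 = ((-4 + 4*sqrt(5)) + 505)**2 = (501 + 4*sqrt(5))**2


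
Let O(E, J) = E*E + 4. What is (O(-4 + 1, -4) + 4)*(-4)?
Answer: -68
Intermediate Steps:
O(E, J) = 4 + E² (O(E, J) = E² + 4 = 4 + E²)
(O(-4 + 1, -4) + 4)*(-4) = ((4 + (-4 + 1)²) + 4)*(-4) = ((4 + (-3)²) + 4)*(-4) = ((4 + 9) + 4)*(-4) = (13 + 4)*(-4) = 17*(-4) = -68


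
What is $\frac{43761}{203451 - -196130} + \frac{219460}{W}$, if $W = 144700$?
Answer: $\frac{4701213148}{2890968535} \approx 1.6262$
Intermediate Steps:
$\frac{43761}{203451 - -196130} + \frac{219460}{W} = \frac{43761}{203451 - -196130} + \frac{219460}{144700} = \frac{43761}{203451 + 196130} + 219460 \cdot \frac{1}{144700} = \frac{43761}{399581} + \frac{10973}{7235} = \frac{4701213148}{2890968535}$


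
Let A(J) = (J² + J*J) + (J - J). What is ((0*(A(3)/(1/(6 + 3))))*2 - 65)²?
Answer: 4225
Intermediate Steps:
A(J) = 2*J² (A(J) = (J² + J²) + 0 = 2*J² + 0 = 2*J²)
((0*(A(3)/(1/(6 + 3))))*2 - 65)² = ((0*((2*3²)/(1/(6 + 3))))*2 - 65)² = ((0*((2*9)/(1/9)))*2 - 65)² = ((0*(18/(⅑)))*2 - 65)² = ((0*(18*9))*2 - 65)² = ((0*162)*2 - 65)² = (0*2 - 65)² = (0 - 65)² = (-65)² = 4225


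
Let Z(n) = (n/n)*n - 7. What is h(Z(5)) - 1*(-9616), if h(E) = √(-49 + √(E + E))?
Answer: 9616 + √(-49 + 2*I) ≈ 9616.1 + 7.0015*I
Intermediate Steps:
Z(n) = -7 + n (Z(n) = 1*n - 7 = n - 7 = -7 + n)
h(E) = √(-49 + √2*√E) (h(E) = √(-49 + √(2*E)) = √(-49 + √2*√E))
h(Z(5)) - 1*(-9616) = √(-49 + √2*√(-7 + 5)) - 1*(-9616) = √(-49 + √2*√(-2)) + 9616 = √(-49 + √2*(I*√2)) + 9616 = √(-49 + 2*I) + 9616 = 9616 + √(-49 + 2*I)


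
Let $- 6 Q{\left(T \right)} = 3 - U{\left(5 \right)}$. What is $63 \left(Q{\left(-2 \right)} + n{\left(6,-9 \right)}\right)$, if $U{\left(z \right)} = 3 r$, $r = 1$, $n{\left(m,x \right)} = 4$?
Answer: $252$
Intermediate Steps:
$U{\left(z \right)} = 3$ ($U{\left(z \right)} = 3 \cdot 1 = 3$)
$Q{\left(T \right)} = 0$ ($Q{\left(T \right)} = - \frac{3 - 3}{6} = \left(- \frac{1}{6}\right) 0 = 0$)
$63 \left(Q{\left(-2 \right)} + n{\left(6,-9 \right)}\right) = 63 \left(0 + 4\right) = 63 \cdot 4 = 252$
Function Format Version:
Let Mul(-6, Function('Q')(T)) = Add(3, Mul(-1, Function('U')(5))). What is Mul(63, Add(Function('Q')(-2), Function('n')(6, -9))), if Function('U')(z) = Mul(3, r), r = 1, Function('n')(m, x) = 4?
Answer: 252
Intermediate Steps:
Function('U')(z) = 3 (Function('U')(z) = Mul(3, 1) = 3)
Function('Q')(T) = 0 (Function('Q')(T) = Mul(Rational(-1, 6), Add(3, Mul(-1, 3))) = Mul(Rational(-1, 6), Add(3, -3)) = Mul(Rational(-1, 6), 0) = 0)
Mul(63, Add(Function('Q')(-2), Function('n')(6, -9))) = Mul(63, Add(0, 4)) = Mul(63, 4) = 252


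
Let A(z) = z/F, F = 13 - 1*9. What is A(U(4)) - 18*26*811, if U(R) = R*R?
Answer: -379544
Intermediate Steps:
U(R) = R²
F = 4 (F = 13 - 9 = 4)
A(z) = z/4
A(U(4)) - 18*26*811 = (¼)*4² - 18*26*811 = (¼)*16 - 468*811 = 4 - 379548 = -379544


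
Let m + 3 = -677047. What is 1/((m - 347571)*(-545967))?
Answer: 1/559409253507 ≈ 1.7876e-12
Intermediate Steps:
m = -677050 (m = -3 - 677047 = -677050)
1/((m - 347571)*(-545967)) = 1/(-677050 - 347571*(-545967)) = -1/545967/(-1024621) = -1/1024621*(-1/545967) = 1/559409253507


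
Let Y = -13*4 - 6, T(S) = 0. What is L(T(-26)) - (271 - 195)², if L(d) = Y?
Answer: -5834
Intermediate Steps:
Y = -58 (Y = -52 - 6 = -58)
L(d) = -58
L(T(-26)) - (271 - 195)² = -58 - (271 - 195)² = -58 - 1*76² = -58 - 1*5776 = -58 - 5776 = -5834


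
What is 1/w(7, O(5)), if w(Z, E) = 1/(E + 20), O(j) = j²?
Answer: 45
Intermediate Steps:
w(Z, E) = 1/(20 + E)
1/w(7, O(5)) = 1/(1/(20 + 5²)) = 1/(1/(20 + 25)) = 1/(1/45) = 45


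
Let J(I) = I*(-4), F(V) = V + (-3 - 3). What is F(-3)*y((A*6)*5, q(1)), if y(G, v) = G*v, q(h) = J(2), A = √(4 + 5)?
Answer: 6480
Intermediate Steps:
F(V) = -6 + V (F(V) = V - 6 = -6 + V)
A = 3 (A = √9 = 3)
J(I) = -4*I
q(h) = -8 (q(h) = -4*2 = -8)
F(-3)*y((A*6)*5, q(1)) = (-6 - 3)*(((3*6)*5)*(-8)) = -9*18*5*(-8) = -810*(-8) = -9*(-720) = 6480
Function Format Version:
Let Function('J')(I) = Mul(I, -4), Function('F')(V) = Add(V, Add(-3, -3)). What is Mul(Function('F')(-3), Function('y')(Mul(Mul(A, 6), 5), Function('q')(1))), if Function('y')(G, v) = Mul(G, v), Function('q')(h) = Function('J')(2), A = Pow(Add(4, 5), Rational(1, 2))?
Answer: 6480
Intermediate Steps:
Function('F')(V) = Add(-6, V) (Function('F')(V) = Add(V, -6) = Add(-6, V))
A = 3 (A = Pow(9, Rational(1, 2)) = 3)
Function('J')(I) = Mul(-4, I)
Function('q')(h) = -8 (Function('q')(h) = Mul(-4, 2) = -8)
Mul(Function('F')(-3), Function('y')(Mul(Mul(A, 6), 5), Function('q')(1))) = Mul(Add(-6, -3), Mul(Mul(Mul(3, 6), 5), -8)) = Mul(-9, Mul(Mul(18, 5), -8)) = Mul(-9, Mul(90, -8)) = Mul(-9, -720) = 6480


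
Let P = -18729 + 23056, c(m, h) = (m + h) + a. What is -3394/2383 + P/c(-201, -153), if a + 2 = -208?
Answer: -12225457/1344012 ≈ -9.0962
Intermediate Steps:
a = -210 (a = -2 - 208 = -210)
c(m, h) = -210 + h + m (c(m, h) = (m + h) - 210 = (h + m) - 210 = -210 + h + m)
P = 4327
-3394/2383 + P/c(-201, -153) = -3394/2383 + 4327/(-210 - 153 - 201) = -3394*1/2383 + 4327/(-564) = -3394/2383 + 4327*(-1/564) = -3394/2383 - 4327/564 = -12225457/1344012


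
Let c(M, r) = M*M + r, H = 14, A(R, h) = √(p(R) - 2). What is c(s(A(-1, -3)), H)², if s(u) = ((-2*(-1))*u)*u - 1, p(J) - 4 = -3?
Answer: 529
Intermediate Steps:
p(J) = 1 (p(J) = 4 - 3 = 1)
A(R, h) = I (A(R, h) = √(1 - 2) = √(-1) = I)
s(u) = -1 + 2*u² (s(u) = (2*u)*u - 1 = 2*u² - 1 = -1 + 2*u²)
c(M, r) = r + M² (c(M, r) = M² + r = r + M²)
c(s(A(-1, -3)), H)² = (14 + (-1 + 2*I²)²)² = (14 + (-1 + 2*(-1))²)² = (14 + (-1 - 2)²)² = (14 + (-3)²)² = (14 + 9)² = 23² = 529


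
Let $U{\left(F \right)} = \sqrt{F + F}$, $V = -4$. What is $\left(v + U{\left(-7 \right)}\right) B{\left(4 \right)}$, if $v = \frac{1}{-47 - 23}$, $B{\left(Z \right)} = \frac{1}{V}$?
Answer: $\frac{1}{280} - \frac{i \sqrt{14}}{4} \approx 0.0035714 - 0.93541 i$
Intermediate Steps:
$B{\left(Z \right)} = - \frac{1}{4}$ ($B{\left(Z \right)} = \frac{1}{-4} = - \frac{1}{4}$)
$U{\left(F \right)} = \sqrt{2} \sqrt{F}$ ($U{\left(F \right)} = \sqrt{2 F} = \sqrt{2} \sqrt{F}$)
$v = - \frac{1}{70}$ ($v = \frac{1}{-70} = - \frac{1}{70} \approx -0.014286$)
$\left(v + U{\left(-7 \right)}\right) B{\left(4 \right)} = \left(- \frac{1}{70} + \sqrt{2} \sqrt{-7}\right) \left(- \frac{1}{4}\right) = \left(- \frac{1}{70} + \sqrt{2} i \sqrt{7}\right) \left(- \frac{1}{4}\right) = \left(- \frac{1}{70} + i \sqrt{14}\right) \left(- \frac{1}{4}\right) = \frac{1}{280} - \frac{i \sqrt{14}}{4}$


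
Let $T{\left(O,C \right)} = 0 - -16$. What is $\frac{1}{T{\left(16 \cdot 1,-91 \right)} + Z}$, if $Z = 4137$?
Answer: $\frac{1}{4153} \approx 0.00024079$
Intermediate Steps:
$T{\left(O,C \right)} = 16$ ($T{\left(O,C \right)} = 0 + 16 = 16$)
$\frac{1}{T{\left(16 \cdot 1,-91 \right)} + Z} = \frac{1}{16 + 4137} = \frac{1}{4153}$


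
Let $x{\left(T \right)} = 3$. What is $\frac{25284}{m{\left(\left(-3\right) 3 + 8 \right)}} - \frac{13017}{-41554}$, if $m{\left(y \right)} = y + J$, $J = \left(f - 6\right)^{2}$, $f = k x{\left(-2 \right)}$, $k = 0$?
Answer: $\frac{150158133}{207770} \approx 722.71$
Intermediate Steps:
$f = 0$ ($f = 0 \cdot 3 = 0$)
$J = 36$ ($J = \left(0 - 6\right)^{2} = \left(-6\right)^{2} = 36$)
$m{\left(y \right)} = 36 + y$ ($m{\left(y \right)} = y + 36 = 36 + y$)
$\frac{25284}{m{\left(\left(-3\right) 3 + 8 \right)}} - \frac{13017}{-41554} = \frac{25284}{36 + \left(\left(-3\right) 3 + 8\right)} - \frac{13017}{-41554} = \frac{25284}{36 + \left(-9 + 8\right)} - - \frac{13017}{41554} = \frac{25284}{36 - 1} + \frac{13017}{41554} = \frac{25284}{35} + \frac{13017}{41554} = 25284 \cdot \frac{1}{35} + \frac{13017}{41554} = \frac{3612}{5} + \frac{13017}{41554} = \frac{150158133}{207770}$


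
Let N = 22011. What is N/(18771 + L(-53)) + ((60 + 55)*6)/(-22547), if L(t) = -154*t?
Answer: 20769489/26402537 ≈ 0.78665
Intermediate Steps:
N/(18771 + L(-53)) + ((60 + 55)*6)/(-22547) = 22011/(18771 - 154*(-53)) + ((60 + 55)*6)/(-22547) = 22011/(18771 + 8162) + (115*6)*(-1/22547) = 22011/26933 + 690*(-1/22547) = 22011*(1/26933) - 690/22547 = 957/1171 - 690/22547 = 20769489/26402537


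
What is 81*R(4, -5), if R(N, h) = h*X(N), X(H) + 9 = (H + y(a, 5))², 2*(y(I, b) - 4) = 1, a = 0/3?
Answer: -102465/4 ≈ -25616.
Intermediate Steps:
a = 0 (a = 0*(⅓) = 0)
y(I, b) = 9/2 (y(I, b) = 4 + (½)*1 = 4 + ½ = 9/2)
X(H) = -9 + (9/2 + H)² (X(H) = -9 + (H + 9/2)² = -9 + (9/2 + H)²)
R(N, h) = h*(-9 + (9 + 2*N)²/4)
81*R(4, -5) = 81*((¼)*(-5)*(-36 + (9 + 2*4)²)) = 81*((¼)*(-5)*(-36 + (9 + 8)²)) = 81*((¼)*(-5)*(-36 + 17²)) = 81*((¼)*(-5)*(-36 + 289)) = 81*((¼)*(-5)*253) = 81*(-1265/4) = -102465/4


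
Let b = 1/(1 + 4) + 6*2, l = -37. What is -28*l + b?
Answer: 5241/5 ≈ 1048.2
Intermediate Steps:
b = 61/5 (b = 1/5 + 12 = ⅕ + 12 = 61/5 ≈ 12.200)
-28*l + b = -28*(-37) + 61/5 = 1036 + 61/5 = 5241/5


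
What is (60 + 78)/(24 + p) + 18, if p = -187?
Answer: 2796/163 ≈ 17.153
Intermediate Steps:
(60 + 78)/(24 + p) + 18 = (60 + 78)/(24 - 187) + 18 = 138/(-163) + 18 = 138*(-1/163) + 18 = -138/163 + 18 = 2796/163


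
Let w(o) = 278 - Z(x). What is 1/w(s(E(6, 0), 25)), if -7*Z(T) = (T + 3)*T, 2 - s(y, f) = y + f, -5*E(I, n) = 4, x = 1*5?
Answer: 7/1986 ≈ 0.0035247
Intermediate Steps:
x = 5
E(I, n) = -⅘ (E(I, n) = -⅕*4 = -⅘)
s(y, f) = 2 - f - y (s(y, f) = 2 - (y + f) = 2 - (f + y) = 2 + (-f - y) = 2 - f - y)
Z(T) = -T*(3 + T)/7 (Z(T) = -(T + 3)*T/7 = -(3 + T)*T/7 = -T*(3 + T)/7)
w(o) = 1986/7 (w(o) = 278 - (-1)*5*(3 + 5)/7 = 278 - (-1)*5*8/7 = 278 - 1*(-40/7) = 278 + 40/7 = 1986/7)
1/w(s(E(6, 0), 25)) = 1/(1986/7) = 7/1986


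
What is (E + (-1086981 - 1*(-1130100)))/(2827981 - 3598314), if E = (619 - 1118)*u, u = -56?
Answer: -71063/770333 ≈ -0.092250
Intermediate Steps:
E = 27944 (E = (619 - 1118)*(-56) = -499*(-56) = 27944)
(E + (-1086981 - 1*(-1130100)))/(2827981 - 3598314) = (27944 + (-1086981 - 1*(-1130100)))/(2827981 - 3598314) = (27944 + (-1086981 + 1130100))/(-770333) = (27944 + 43119)*(-1/770333) = 71063*(-1/770333) = -71063/770333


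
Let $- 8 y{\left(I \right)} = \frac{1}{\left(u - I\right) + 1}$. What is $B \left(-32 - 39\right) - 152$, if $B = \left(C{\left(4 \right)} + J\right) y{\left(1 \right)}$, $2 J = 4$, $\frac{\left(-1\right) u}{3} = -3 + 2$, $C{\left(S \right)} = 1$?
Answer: $- \frac{1145}{8} \approx -143.13$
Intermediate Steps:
$u = 3$ ($u = - 3 \left(-3 + 2\right) = \left(-3\right) \left(-1\right) = 3$)
$J = 2$ ($J = \frac{1}{2} \cdot 4 = 2$)
$y{\left(I \right)} = - \frac{1}{8 \left(4 - I\right)}$ ($y{\left(I \right)} = - \frac{1}{8 \left(\left(3 - I\right) + 1\right)} = - \frac{1}{8 \left(4 - I\right)}$)
$B = - \frac{1}{8}$ ($B = \left(1 + 2\right) \frac{1}{8 \left(-4 + 1\right)} = 3 \frac{1}{8 \left(-3\right)} = 3 \cdot \frac{1}{8} \left(- \frac{1}{3}\right) = 3 \left(- \frac{1}{24}\right) = - \frac{1}{8} \approx -0.125$)
$B \left(-32 - 39\right) - 152 = - \frac{-32 - 39}{8} - 152 = \left(- \frac{1}{8}\right) \left(-71\right) - 152 = \frac{71}{8} - 152 = - \frac{1145}{8}$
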